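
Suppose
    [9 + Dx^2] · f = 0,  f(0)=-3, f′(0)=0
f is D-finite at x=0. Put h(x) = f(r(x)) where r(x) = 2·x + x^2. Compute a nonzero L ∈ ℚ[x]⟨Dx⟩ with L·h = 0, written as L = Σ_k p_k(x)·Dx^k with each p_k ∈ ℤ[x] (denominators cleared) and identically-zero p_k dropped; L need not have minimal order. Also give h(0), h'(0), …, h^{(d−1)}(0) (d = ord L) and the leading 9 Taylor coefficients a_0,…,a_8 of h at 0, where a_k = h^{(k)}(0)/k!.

f: a_k = -3, 0, 27/2, 0, -81/8, 0, 243/80, 0, -2187/4480, …
L₀ from L_f via x↦r, Dx↦r'^{-1}Dx.
L = (36 + 108·x + 108·x^2 + 36·x^3) - Dx + (1 + x)·Dx^2  (order 2).
h: a_k = -3, 0, 54, 54, -297/2, -324, -243/5, 2511/5, 166293/280, …
ICs: h(0) = -3, h′(0) = 0.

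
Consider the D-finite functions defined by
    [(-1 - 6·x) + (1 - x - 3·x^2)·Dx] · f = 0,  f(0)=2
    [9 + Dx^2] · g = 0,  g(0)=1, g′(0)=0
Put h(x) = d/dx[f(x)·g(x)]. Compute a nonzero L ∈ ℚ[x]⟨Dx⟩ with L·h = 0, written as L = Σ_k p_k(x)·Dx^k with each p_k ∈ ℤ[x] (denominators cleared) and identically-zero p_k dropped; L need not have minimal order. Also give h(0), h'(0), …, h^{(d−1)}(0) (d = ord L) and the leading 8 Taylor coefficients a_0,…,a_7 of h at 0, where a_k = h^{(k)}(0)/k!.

L = (-15 - 54·x - 135·x^2 + 162·x^3 + 243·x^4) + (6·x + 54·x^2 + 108·x^3)·Dx + (1 - 4·x - 9·x^2 + 18·x^3 + 27·x^4)·Dx^2  (order 2).
h: a_k = 2, -2, 15, 35, 475/4, 5757/20, 33383/40, 118037/56, …
ICs: h(0) = 2, h′(0) = -2.

f: a_k = 2, 2, 8, 14, 38, 80, 194, 434, …
g: a_k = 1, 0, -9/2, 0, 27/8, 0, -81/80, 0, …
L₀ := L_f ⊗_s L_g (sym. prod.), ord ≤ 2.
Differentiate: ansatz ord ≤ ord L₀ ⇒ L.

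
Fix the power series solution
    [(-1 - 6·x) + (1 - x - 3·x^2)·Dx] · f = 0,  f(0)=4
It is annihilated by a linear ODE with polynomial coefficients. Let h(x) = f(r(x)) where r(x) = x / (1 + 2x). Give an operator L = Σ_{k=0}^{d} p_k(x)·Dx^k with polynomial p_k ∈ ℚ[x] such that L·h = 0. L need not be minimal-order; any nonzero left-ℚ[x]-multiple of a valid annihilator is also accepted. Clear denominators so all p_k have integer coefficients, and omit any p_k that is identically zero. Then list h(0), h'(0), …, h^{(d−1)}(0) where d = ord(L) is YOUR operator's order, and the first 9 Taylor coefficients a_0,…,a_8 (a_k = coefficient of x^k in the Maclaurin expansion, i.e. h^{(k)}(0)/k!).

f: a_k = 4, 4, 16, 28, 76, 160, 388, 868, 2032, …
Substitute x→r, Dx→(1/r')Dx; clear ⇒ L₀.
L = (1 + 8·x) + (-1 - 5·x - 5·x^2 + 2·x^3)·Dx  (order 1).
h: a_k = 4, 4, 8, -20, 68, -224, 740, -2444, 8072, …
ICs: h(0) = 4.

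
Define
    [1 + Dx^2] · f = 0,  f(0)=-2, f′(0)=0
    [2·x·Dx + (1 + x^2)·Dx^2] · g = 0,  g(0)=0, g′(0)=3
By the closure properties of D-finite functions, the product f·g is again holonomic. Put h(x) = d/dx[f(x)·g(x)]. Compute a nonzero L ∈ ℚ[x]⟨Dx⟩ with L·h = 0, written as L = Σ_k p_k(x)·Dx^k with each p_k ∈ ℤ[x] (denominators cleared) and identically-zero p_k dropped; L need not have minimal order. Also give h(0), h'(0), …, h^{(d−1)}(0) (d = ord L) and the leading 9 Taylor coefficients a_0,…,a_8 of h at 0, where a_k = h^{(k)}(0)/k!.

L = (110 + 294·x^2 + 461·x^4 + 96·x^6 + 12·x^8 + 2·x^10 + x^12) + (68·x + 284·x^3 + 280·x^5 + 80·x^7 + 20·x^9 + 4·x^11)·Dx + (120 + 340·x^2 + 534·x^4 + 148·x^6 + 32·x^8 + 8·x^10 + 2·x^12)·Dx^2 + (68·x + 284·x^3 + 280·x^5 + 80·x^7 + 20·x^9 + 4·x^11)·Dx^3 + (10 + 46·x^2 + 73·x^4 + 52·x^6 + 20·x^8 + 6·x^10 + x^12)·Dx^4  (order 4).
h: a_k = -6, 0, 15, 0, -49/4, 0, 1301/120, 0, -23147/2240, …
ICs: h(0) = -6, h′(0) = 0, h′′(0) = 30, h′′′(0) = 0.

f: a_k = -2, 0, 1, 0, -1/12, 0, 1/360, 0, -1/20160, …
g: a_k = 0, 3, 0, -1, 0, 3/5, 0, -3/7, 0, …
f·g: L₀ = L_f ⊗_s L_g, ord ≤ 2·2.
h₀' ⇒ L via d/dx closure of L₀.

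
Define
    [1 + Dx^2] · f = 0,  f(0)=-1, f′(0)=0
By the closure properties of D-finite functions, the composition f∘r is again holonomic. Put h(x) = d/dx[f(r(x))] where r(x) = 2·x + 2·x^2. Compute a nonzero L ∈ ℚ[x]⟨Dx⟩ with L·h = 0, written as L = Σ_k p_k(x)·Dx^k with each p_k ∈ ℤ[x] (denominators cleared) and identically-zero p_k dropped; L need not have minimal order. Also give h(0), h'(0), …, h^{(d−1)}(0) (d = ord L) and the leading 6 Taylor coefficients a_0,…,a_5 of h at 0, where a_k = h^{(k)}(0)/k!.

L = (16 + 32·x + 96·x^2 + 128·x^3 + 64·x^4) + (-6 - 12·x)·Dx + (1 + 4·x + 4·x^2)·Dx^2  (order 2).
h: a_k = 0, 4, 12, 16/3, -40/3, -352/15, …
ICs: h(0) = 0, h′(0) = 4.

f: a_k = -1, 0, 1/2, 0, -1/24, 0, …
f∘r: x↦r, Dx↦Dx/r' in L_f ⇒ L₀.
Differentiate: ansatz ord ≤ ord L₀ ⇒ L.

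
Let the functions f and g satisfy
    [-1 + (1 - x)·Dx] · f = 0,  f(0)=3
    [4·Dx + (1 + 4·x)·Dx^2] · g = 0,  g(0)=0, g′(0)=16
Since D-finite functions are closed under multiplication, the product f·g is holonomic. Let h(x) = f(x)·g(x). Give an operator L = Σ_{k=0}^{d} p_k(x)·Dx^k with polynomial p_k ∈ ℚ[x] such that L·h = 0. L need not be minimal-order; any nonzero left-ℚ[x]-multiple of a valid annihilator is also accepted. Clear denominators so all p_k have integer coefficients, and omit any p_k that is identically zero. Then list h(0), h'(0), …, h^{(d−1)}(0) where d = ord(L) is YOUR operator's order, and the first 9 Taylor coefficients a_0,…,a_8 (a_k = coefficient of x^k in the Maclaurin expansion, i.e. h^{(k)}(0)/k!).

L = 4 + (-2 + 12·x)·Dx + (-1 - 3·x + 4·x^2)·Dx^2  (order 2).
h: a_k = 0, 48, -48, 208, -560, 9488/5, -31472/5, 762736/35, -2677904/35, …
ICs: h(0) = 0, h′(0) = 48.

f: a_k = 3, 3, 3, 3, 3, 3, 3, 3, 3, …
g: a_k = 0, 16, -32, 256/3, -256, 4096/5, -8192/3, 65536/7, -32768, …
h₀=f·g: eliminate ⇒ L₀, order ≤ 1·2.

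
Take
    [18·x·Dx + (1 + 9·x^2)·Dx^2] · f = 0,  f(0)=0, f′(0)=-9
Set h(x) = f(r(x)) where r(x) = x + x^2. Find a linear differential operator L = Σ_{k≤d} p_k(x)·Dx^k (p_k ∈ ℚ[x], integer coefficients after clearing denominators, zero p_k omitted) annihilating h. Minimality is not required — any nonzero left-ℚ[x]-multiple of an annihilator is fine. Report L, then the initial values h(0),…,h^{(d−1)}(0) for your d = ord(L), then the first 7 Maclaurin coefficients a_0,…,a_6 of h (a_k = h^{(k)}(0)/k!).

f: a_k = 0, -9, 0, 27, 0, -729/5, 0, …
L₀ from L_f via x↦r, Dx↦r'^{-1}Dx.
L = (-2 + 18·x + 72·x^2 + 108·x^3 + 54·x^4)·Dx + (1 + 2·x + 9·x^2 + 36·x^3 + 45·x^4 + 18·x^5)·Dx^2  (order 2).
h: a_k = 0, -9, -9, 27, 81, -324/5, -702, …
ICs: h(0) = 0, h′(0) = -9.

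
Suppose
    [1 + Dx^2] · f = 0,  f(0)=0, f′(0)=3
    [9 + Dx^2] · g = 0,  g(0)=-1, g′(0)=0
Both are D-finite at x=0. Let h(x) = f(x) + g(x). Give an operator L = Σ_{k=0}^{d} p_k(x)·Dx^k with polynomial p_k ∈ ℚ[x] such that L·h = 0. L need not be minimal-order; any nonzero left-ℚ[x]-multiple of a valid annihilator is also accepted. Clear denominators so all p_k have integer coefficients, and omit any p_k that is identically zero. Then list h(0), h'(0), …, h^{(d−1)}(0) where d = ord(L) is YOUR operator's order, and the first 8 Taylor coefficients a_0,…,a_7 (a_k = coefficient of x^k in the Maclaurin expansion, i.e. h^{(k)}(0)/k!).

L = 9 + 10·Dx^2 + Dx^4  (order 4).
h: a_k = -1, 3, 9/2, -1/2, -27/8, 1/40, 81/80, -1/1680, …
ICs: h(0) = -1, h′(0) = 3, h′′(0) = 9, h′′′(0) = -3.

f: a_k = 0, 3, 0, -1/2, 0, 1/40, 0, -1/1680, …
g: a_k = -1, 0, 9/2, 0, -27/8, 0, 81/80, 0, …
f+g: L₀ = lclm(L_f,L_g), ord ≤ 2+2.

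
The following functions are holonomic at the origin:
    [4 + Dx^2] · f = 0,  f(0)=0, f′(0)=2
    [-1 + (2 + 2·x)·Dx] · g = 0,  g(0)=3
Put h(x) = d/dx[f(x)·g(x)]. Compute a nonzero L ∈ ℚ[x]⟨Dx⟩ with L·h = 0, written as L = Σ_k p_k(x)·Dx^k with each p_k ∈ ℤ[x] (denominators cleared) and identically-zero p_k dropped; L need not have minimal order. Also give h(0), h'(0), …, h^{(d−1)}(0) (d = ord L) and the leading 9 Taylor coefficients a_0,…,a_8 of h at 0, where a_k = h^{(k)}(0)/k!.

f: a_k = 0, 2, 0, -4/3, 0, 4/15, 0, -8/315, 0, …
g: a_k = 3, 3/2, -3/8, 3/16, -15/128, 21/256, -63/1024, 99/2048, -1287/32768, …
L₀ := L_f ⊗_s L_g (sym. prod.), ord ≤ 2.
Derive L from L₀ (diff closure).
L = (413 + 1344·x + 1696·x^2 + 1024·x^3 + 256·x^4) + (-52 - 180·x - 192·x^2 - 64·x^3)·Dx + (76 + 280·x + 396·x^2 + 256·x^3 + 64·x^4)·Dx^2  (order 2).
h: a_k = 6, 6, -57/4, -13/2, 341/64, 603/320, -7687/7680, -17/2688, -216983/1720320, …
ICs: h(0) = 6, h′(0) = 6.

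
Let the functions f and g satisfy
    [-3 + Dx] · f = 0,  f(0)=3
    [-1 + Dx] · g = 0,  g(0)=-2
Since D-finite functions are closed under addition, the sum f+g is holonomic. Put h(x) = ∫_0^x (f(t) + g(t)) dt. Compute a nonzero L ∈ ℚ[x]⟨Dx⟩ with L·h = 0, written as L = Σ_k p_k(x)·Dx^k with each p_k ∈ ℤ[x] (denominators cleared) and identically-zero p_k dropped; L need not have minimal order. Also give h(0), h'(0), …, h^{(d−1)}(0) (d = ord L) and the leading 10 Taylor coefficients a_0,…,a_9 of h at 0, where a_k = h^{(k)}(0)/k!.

L = 3·Dx - 4·Dx^2 + Dx^3  (order 3).
h: a_k = 0, 1, 7/2, 25/6, 79/24, 241/120, 727/720, 437/1008, 937/5760, 19681/362880, …
ICs: h(0) = 0, h′(0) = 1, h′′(0) = 7.

f: a_k = 3, 9, 27/2, 27/2, 81/8, 243/40, 243/80, 729/560, 2187/4480, 729/4480, …
g: a_k = -2, -2, -1, -1/3, -1/12, -1/60, -1/360, -1/2520, -1/20160, -1/181440, …
Sum ⇒ L₀ = lclm(L_f,L_g) in ℚ(x)⟨Dx⟩.
Integrate: L := L₀·Dx.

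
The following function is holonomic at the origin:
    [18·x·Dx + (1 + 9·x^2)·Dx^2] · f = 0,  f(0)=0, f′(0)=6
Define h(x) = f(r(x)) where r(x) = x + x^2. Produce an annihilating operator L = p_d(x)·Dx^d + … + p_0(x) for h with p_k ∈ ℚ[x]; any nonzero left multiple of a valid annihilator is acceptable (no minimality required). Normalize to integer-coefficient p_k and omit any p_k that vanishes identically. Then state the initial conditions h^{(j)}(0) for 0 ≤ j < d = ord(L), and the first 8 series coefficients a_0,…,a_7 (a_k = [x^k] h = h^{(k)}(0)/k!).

f: a_k = 0, 6, 0, -18, 0, 486/5, 0, -4374/7, …
Substitute x→r, Dx→(1/r')Dx; clear ⇒ L₀.
L = (-2 + 18·x + 72·x^2 + 108·x^3 + 54·x^4)·Dx + (1 + 2·x + 9·x^2 + 36·x^3 + 45·x^4 + 18·x^5)·Dx^2  (order 2).
h: a_k = 0, 6, 6, -18, -54, 216/5, 468, 2430/7, …
ICs: h(0) = 0, h′(0) = 6.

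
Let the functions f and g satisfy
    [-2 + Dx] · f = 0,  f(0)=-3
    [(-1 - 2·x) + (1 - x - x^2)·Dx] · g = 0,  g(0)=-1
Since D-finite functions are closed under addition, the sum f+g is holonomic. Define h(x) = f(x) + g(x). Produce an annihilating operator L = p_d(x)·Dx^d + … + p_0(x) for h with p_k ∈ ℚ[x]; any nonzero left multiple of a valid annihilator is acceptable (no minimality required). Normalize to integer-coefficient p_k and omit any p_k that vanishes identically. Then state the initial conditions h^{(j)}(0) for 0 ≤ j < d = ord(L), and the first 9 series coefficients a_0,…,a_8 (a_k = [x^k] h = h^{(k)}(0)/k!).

L = (4 + 8·x + 24·x^2 + 8·x^3) + (-14·x - 10·x^2 + 8·x^3 + 4·x^4)·Dx + (-1 + 5·x - x^2 - 6·x^3 - 2·x^4)·Dx^2  (order 2).
h: a_k = -4, -7, -8, -7, -7, -44/5, -199/15, -2213/105, -3572/105, …
ICs: h(0) = -4, h′(0) = -7.

f: a_k = -3, -6, -6, -4, -2, -4/5, -4/15, -8/105, -2/105, …
g: a_k = -1, -1, -2, -3, -5, -8, -13, -21, -34, …
L₀ := lclm(L_f,L_g); ord L₀ ≤ 1+1.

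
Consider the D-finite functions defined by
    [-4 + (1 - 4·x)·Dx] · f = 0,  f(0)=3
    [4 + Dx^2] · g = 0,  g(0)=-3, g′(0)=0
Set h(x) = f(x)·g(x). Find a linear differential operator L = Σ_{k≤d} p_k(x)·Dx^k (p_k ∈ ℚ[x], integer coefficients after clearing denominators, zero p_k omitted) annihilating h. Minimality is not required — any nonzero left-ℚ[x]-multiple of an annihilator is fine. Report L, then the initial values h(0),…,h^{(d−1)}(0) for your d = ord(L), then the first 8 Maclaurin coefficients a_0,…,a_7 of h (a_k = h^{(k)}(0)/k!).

f: a_k = 3, 12, 48, 192, 768, 3072, 12288, 49152, …
g: a_k = -3, 0, 6, 0, -2, 0, 4/15, 0, …
Sym-product of L_f,L_g gives L₀ (≤ ord 2).
L = (-4 + 16·x) + 8·Dx + (-1 + 4·x)·Dx^2  (order 2).
h: a_k = -9, -36, -126, -504, -2022, -8088, -161756/5, -647024/5, …
ICs: h(0) = -9, h′(0) = -36.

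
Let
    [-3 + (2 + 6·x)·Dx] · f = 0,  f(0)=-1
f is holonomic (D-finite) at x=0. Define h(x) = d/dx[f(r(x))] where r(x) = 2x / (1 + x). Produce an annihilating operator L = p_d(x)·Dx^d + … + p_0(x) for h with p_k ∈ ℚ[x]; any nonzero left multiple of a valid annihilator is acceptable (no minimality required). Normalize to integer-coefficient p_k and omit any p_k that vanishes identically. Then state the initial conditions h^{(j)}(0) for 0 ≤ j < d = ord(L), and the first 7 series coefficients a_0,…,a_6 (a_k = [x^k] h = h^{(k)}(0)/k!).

L = (-5 - 14·x) + (-1 - 8·x - 7·x^2)·Dx  (order 1).
h: a_k = -3, 15, -153/2, 861/2, -20685/8, 128961/8, -1644825/16, …
ICs: h(0) = -3.

f: a_k = -1, -3/2, 9/8, -27/16, 405/128, -1701/256, 15309/1024, …
Change of var in L_f (x↦r) gives L₀.
Differentiate: ansatz ord ≤ ord L₀ ⇒ L.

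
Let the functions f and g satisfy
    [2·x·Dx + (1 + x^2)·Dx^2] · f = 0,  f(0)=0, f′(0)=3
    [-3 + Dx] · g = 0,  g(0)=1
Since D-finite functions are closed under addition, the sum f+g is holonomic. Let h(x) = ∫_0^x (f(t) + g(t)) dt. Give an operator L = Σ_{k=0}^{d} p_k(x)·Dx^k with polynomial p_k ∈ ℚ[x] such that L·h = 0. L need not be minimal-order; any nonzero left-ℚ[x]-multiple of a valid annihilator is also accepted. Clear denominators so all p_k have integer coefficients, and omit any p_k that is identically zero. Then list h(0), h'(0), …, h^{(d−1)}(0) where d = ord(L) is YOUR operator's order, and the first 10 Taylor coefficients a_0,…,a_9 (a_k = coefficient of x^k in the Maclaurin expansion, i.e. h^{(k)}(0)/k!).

L = (6 - 18·x - 18·x^2 - 18·x^3)·Dx^2 + (-11 - 12·x^2 - 9·x^4)·Dx^3 + (3 + 2·x + 6·x^2 + 2·x^3 + 3·x^4)·Dx^4  (order 4).
h: a_k = 0, 1, 3, 3/2, 7/8, 27/40, 7/16, 81/560, 3/4480, 81/4480, …
ICs: h(0) = 0, h′(0) = 1, h′′(0) = 6, h′′′(0) = 9.

f: a_k = 0, 3, 0, -1, 0, 3/5, 0, -3/7, 0, 1/3, …
g: a_k = 1, 3, 9/2, 9/2, 27/8, 81/40, 81/80, 243/560, 729/4480, 243/4480, …
f+g: L₀ = lclm(L_f,L_g), ord ≤ 2+1.
∫: right-multiply L₀ by Dx.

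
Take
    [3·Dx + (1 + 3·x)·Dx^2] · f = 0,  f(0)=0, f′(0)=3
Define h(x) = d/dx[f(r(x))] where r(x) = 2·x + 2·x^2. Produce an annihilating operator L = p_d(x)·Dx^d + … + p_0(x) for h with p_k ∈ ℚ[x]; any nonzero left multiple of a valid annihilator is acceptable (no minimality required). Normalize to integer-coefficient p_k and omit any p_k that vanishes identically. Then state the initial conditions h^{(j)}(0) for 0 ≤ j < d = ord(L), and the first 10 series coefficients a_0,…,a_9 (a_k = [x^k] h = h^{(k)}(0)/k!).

L = (4 + 12·x + 12·x^2) + (1 + 8·x + 18·x^2 + 12·x^3)·Dx  (order 1).
h: a_k = 6, -24, 108, -504, 2376, -11232, 53136, -251424, 1189728, -5629824, …
ICs: h(0) = 6.

f: a_k = 0, 3, -9/2, 9, -81/4, 243/5, -243/2, 2187/7, -6561/8, 2187, …
Change of var in L_f (x↦r) gives L₀.
h₀' ⇒ L via d/dx closure of L₀.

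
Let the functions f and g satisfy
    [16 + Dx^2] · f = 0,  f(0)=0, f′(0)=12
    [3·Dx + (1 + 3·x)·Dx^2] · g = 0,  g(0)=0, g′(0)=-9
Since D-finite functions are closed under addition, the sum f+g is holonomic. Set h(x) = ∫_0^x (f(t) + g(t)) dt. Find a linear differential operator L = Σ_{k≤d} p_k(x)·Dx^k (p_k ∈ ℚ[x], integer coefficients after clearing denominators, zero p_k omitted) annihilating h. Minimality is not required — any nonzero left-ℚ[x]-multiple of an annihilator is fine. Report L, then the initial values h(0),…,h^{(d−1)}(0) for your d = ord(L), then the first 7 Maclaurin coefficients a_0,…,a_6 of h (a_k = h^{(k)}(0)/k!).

L = (1680 + 2304·x + 3456·x^2)·Dx^2 + (272 + 1584·x + 3456·x^2 + 3456·x^3)·Dx^3 + (105 + 144·x + 216·x^2)·Dx^4 + (17 + 99·x + 216·x^2 + 216·x^3)·Dx^5  (order 5).
h: a_k = 0, 0, 3/2, 9/2, -59/4, 243/20, -601/30, …
ICs: h(0) = 0, h′(0) = 0, h′′(0) = 3, h′′′(0) = 27, h′′′′(0) = -354.

f: a_k = 0, 12, 0, -32, 0, 128/5, 0, …
g: a_k = 0, -9, 27/2, -27, 243/4, -729/5, 729/2, …
f+g: L₀ = lclm(L_f,L_g), ord ≤ 2+2.
Integrate: L := L₀·Dx.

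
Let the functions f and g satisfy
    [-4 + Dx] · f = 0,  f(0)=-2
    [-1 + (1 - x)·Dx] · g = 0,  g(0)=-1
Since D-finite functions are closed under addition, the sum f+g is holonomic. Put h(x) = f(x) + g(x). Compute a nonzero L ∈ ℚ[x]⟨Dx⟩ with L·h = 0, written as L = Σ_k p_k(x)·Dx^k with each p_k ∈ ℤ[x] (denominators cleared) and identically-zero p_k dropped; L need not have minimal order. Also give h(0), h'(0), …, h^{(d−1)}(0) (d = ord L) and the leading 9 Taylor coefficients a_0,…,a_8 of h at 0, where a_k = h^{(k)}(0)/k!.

L = (-8 + 16·x) + (14 - 32·x + 16·x^2)·Dx + (-3 + 7·x - 4·x^2)·Dx^2  (order 2).
h: a_k = -3, -9, -17, -67/3, -67/3, -271/15, -557/45, -2363/315, -1339/315, …
ICs: h(0) = -3, h′(0) = -9.

f: a_k = -2, -8, -16, -64/3, -64/3, -256/15, -512/45, -2048/315, -1024/315, …
g: a_k = -1, -1, -1, -1, -1, -1, -1, -1, -1, …
Sum ⇒ L₀ = lclm(L_f,L_g) in ℚ(x)⟨Dx⟩.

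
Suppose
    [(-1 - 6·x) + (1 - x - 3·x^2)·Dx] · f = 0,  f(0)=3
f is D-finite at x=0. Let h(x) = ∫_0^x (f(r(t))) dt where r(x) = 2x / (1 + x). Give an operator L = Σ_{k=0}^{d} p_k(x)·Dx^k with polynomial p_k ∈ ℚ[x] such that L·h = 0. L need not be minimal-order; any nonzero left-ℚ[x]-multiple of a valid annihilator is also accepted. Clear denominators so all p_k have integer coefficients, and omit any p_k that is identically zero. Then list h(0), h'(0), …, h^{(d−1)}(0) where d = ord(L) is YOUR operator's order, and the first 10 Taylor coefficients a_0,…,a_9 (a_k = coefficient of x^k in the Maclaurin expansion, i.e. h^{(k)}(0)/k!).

L = (2 + 26·x)·Dx + (-1 - x + 13·x^2 + 13·x^3)·Dx^2  (order 2).
h: a_k = 0, 3, 3, 14, 39/2, 546/5, 169, 1014, 6591/4, 30758/3, …
ICs: h(0) = 0, h′(0) = 3.

f: a_k = 3, 3, 12, 21, 57, 120, 291, 651, 1524, 3477, …
Substitute x→r, Dx→(1/r')Dx; clear ⇒ L₀.
Integrate: L := L₀·Dx.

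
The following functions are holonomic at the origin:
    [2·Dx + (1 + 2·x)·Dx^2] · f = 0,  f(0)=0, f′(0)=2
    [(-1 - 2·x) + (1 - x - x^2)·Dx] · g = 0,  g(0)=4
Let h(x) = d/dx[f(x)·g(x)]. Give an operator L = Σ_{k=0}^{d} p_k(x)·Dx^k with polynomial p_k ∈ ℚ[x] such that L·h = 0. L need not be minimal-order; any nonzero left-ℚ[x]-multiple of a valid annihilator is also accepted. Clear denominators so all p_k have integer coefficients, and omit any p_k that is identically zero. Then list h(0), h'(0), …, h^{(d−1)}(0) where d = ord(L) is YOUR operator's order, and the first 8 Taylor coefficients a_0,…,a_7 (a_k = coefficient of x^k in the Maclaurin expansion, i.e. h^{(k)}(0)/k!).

f: a_k = 0, 2, -2, 8/3, -4, 32/5, -32/3, 128/7, …
g: a_k = 4, 4, 8, 12, 20, 32, 52, 84, …
Product ⇒ symmetric product L₀, ord ≤ 2.
h=h₀': d/dx-closure on L₀ ⇒ L.
L = (14 + 36·x + 36·x^2) + (1 + 16·x + 42·x^2 + 28·x^3)·Dx + (-1 - 3·x + x^2 + 8·x^3 + 4·x^4)·Dx^2  (order 2).
h: a_k = 8, 0, 56, 32/3, 704/3, 208/5, 13336/15, 1664/35, …
ICs: h(0) = 8, h′(0) = 0.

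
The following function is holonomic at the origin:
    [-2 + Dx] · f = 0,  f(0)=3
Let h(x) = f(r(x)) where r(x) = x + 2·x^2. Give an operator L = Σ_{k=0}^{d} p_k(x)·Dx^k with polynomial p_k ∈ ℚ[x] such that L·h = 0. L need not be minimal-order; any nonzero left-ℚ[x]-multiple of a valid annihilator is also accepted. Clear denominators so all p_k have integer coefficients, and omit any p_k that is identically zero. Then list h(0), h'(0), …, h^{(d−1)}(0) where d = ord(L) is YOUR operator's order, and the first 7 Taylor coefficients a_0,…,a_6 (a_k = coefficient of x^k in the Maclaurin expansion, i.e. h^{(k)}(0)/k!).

f: a_k = 3, 6, 6, 4, 2, 4/5, 4/15, …
h₀=f(r): pull back L_f along r ⇒ L₀.
L = (-2 - 8·x) + Dx  (order 1).
h: a_k = 3, 6, 18, 28, 50, 324/5, 1324/15, …
ICs: h(0) = 3.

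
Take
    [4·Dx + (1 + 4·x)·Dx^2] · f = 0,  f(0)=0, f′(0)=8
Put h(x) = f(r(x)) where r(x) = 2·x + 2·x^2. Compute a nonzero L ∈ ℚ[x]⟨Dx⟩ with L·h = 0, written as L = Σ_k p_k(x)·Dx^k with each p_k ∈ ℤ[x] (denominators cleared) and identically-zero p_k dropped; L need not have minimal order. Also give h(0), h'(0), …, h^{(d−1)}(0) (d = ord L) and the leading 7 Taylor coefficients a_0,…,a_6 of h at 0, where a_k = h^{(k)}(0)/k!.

f: a_k = 0, 8, -16, 128/3, -128, 2048/5, -4096/3, …
L₀ from L_f via x↦r, Dx↦r'^{-1}Dx.
L = (6 + 16·x + 16·x^2)·Dx + (1 + 10·x + 24·x^2 + 16·x^3)·Dx^2  (order 2).
h: a_k = 0, 16, -48, 640/3, -1088, 29696/5, -33792, …
ICs: h(0) = 0, h′(0) = 16.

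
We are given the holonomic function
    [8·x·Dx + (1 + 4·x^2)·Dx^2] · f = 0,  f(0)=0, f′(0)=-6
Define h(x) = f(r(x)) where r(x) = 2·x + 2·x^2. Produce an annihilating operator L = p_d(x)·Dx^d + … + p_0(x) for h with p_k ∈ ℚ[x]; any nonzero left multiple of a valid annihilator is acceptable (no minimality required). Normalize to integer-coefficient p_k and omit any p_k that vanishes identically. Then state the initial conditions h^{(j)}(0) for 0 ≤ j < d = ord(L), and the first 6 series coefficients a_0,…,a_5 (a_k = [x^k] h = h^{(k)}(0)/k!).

f: a_k = 0, -6, 0, 8, 0, -96/5, …
h₀=f(r): pull back L_f along r ⇒ L₀.
L = (-2 + 32·x + 128·x^2 + 192·x^3 + 96·x^4)·Dx + (1 + 2·x + 16·x^2 + 64·x^3 + 80·x^4 + 32·x^5)·Dx^2  (order 2).
h: a_k = 0, -12, -12, 64, 192, -2112/5, …
ICs: h(0) = 0, h′(0) = -12.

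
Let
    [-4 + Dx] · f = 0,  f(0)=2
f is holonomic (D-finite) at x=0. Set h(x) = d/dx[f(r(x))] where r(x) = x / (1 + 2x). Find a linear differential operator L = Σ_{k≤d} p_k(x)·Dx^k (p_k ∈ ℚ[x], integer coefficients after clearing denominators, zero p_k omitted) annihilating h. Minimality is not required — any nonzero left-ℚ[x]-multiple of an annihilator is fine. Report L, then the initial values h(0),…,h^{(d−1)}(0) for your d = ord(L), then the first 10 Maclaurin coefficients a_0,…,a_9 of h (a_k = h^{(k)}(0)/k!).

f: a_k = 2, 8, 16, 64/3, 64/3, 256/15, 512/45, 2048/315, 1024/315, 4096/2835, …
Substitute x→r, Dx→(1/r')Dx; clear ⇒ L₀.
h₀' ⇒ L via d/dx closure of L₀.
L = -8·x + (-1 - 4·x - 4·x^2)·Dx  (order 1).
h: a_k = 8, 0, -32, 256/3, -128, 1024/15, 2560/9, -131072/105, 145408/45, -18415616/2835, …
ICs: h(0) = 8.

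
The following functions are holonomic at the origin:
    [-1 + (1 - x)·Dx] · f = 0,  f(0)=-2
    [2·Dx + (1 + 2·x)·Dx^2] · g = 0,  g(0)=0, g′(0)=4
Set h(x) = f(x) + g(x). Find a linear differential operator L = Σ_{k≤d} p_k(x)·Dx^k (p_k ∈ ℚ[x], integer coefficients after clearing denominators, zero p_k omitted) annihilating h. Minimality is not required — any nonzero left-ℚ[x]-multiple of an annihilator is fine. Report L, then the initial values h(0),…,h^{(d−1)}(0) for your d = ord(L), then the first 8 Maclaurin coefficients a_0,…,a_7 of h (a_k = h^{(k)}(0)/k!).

f: a_k = -2, -2, -2, -2, -2, -2, -2, -2, …
g: a_k = 0, 4, -4, 16/3, -8, 64/5, -64/3, 256/7, …
Weyl lclm of L_f,L_g ⇒ L₀ (ord ≤ 3).
L = (14 + 4·x)·Dx + (-1 + 20·x + 8·x^2)·Dx^2 + (-2 - 3·x + 3·x^2 + 2·x^3)·Dx^3  (order 3).
h: a_k = -2, 2, -6, 10/3, -10, 54/5, -70/3, 242/7, …
ICs: h(0) = -2, h′(0) = 2, h′′(0) = -12.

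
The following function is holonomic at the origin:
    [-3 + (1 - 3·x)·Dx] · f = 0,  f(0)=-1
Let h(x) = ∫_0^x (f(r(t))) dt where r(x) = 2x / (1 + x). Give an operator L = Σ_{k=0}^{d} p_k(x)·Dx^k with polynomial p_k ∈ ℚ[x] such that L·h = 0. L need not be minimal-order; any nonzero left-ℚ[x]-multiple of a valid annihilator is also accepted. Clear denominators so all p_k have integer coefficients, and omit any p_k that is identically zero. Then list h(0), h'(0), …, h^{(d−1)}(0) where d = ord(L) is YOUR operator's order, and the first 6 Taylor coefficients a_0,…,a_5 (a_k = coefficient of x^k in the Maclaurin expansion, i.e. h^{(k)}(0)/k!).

L = 6·Dx + (-1 + 4·x + 5·x^2)·Dx^2  (order 2).
h: a_k = 0, -1, -3, -10, -75/2, -150, …
ICs: h(0) = 0, h′(0) = -1.

f: a_k = -1, -3, -9, -27, -81, -243, …
Substitute x→r, Dx→(1/r')Dx; clear ⇒ L₀.
Integrate: L := L₀·Dx.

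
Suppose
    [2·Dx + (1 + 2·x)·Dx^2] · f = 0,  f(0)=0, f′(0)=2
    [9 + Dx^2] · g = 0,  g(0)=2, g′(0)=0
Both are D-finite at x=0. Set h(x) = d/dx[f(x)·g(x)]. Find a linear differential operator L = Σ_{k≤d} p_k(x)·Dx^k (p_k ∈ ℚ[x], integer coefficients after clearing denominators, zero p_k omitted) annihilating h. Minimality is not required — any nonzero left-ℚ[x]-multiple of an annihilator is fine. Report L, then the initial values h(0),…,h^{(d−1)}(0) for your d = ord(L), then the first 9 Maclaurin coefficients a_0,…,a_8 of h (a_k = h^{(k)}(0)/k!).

L = (-1890 - 5103·x + 24057·x^2 + 163296·x^3 + 344088·x^4 + 314928·x^5 + 104976·x^6) + (-297 + 1998·x + 19440·x^2 + 51840·x^3 + 58320·x^4 + 23328·x^5)·Dx + (-147 + 738·x + 11106·x^2 + 44064·x^3 + 80352·x^4 + 69984·x^5 + 23328·x^6)·Dx^2 + (-33 + 222·x + 2160·x^2 + 5760·x^3 + 6480·x^4 + 2592·x^5)·Dx^3 + (7 + 145·x + 937·x^2 + 2880·x^3 + 4680·x^4 + 3888·x^5 + 1296·x^6)·Dx^4  (order 4).
h: a_k = 4, -8, -38, 40, 23/2, 7, -991/20, 362/5, -24883/224, …
ICs: h(0) = 4, h′(0) = -8, h′′(0) = -76, h′′′(0) = 240.

f: a_k = 0, 2, -2, 8/3, -4, 32/5, -32/3, 128/7, -32, …
g: a_k = 2, 0, -9, 0, 27/4, 0, -81/40, 0, 729/2240, …
L₀ := L_f ⊗_s L_g (sym. prod.), ord ≤ 4.
h=h₀': d/dx-closure on L₀ ⇒ L.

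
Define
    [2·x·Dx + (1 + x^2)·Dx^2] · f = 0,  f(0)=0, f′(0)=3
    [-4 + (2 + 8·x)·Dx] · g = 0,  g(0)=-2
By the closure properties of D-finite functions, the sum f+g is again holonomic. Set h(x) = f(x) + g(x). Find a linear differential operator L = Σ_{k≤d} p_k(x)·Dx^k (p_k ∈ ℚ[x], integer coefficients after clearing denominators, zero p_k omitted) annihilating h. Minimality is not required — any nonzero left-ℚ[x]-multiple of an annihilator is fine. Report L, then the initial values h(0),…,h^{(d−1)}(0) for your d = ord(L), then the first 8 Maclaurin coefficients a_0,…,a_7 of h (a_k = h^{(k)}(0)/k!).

L = (-4 - 40·x + 12·x^2 + 24·x^3)·Dx + (-14 - 16·x - 50·x^2 + 48·x^3 + 84·x^4)·Dx^2 + (-2 - 6·x + 12·x^2 + 18·x^3 + 14·x^4 + 24·x^5)·Dx^3  (order 3).
h: a_k = -2, -1, 4, -9, 20, -277/5, 168, -3699/7, …
ICs: h(0) = -2, h′(0) = -1, h′′(0) = 8.

f: a_k = 0, 3, 0, -1, 0, 3/5, 0, -3/7, …
g: a_k = -2, -4, 4, -8, 20, -56, 168, -528, …
f+g: L₀ = lclm(L_f,L_g), ord ≤ 2+1.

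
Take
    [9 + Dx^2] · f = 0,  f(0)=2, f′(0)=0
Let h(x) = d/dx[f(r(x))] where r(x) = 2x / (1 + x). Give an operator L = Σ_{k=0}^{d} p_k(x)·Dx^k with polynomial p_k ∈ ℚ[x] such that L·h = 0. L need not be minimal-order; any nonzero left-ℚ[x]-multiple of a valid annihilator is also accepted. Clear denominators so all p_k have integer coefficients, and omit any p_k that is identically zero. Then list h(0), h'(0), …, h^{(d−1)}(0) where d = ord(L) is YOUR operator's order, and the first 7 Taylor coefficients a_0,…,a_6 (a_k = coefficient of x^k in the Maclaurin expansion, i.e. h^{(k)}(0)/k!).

L = (42 + 12·x + 6·x^2) + (6 + 18·x + 18·x^2 + 6·x^3)·Dx + (1 + 4·x + 6·x^2 + 4·x^3 + x^4)·Dx^2  (order 2).
h: a_k = 0, -72, 216, 0, -1440, 23112/5, -40824/5, …
ICs: h(0) = 0, h′(0) = -72.

f: a_k = 2, 0, -9, 0, 27/4, 0, -81/40, …
f∘r: x↦r, Dx↦Dx/r' in L_f ⇒ L₀.
h₀' ⇒ L via d/dx closure of L₀.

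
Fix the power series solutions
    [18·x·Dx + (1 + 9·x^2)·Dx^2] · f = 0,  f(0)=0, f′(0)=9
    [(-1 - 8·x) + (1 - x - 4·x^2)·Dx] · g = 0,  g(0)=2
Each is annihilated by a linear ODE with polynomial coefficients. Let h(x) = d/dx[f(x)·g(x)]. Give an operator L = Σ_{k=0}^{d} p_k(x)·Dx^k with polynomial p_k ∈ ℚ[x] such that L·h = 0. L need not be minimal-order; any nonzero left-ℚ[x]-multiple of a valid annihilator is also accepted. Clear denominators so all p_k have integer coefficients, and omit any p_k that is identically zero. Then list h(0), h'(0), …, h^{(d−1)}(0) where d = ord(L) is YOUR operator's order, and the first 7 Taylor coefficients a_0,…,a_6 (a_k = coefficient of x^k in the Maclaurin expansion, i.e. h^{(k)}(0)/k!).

L = (6 + 5022·x^2 + 7776·x^3 + 46656·x^4) + (21 + 186·x + 297·x^2 + 1710·x^3 + 7776·x^4 + 31104·x^5)·Dx + (-4 - 5·x - 119·x^2 + 99·x^3 - 315·x^4 + 1296·x^5 + 3888·x^6)·Dx^2  (order 2).
h: a_k = 18, 36, 108, 432, 2718, 29268/5, 8928, …
ICs: h(0) = 18, h′(0) = 36.

f: a_k = 0, 9, 0, -27, 0, 729/5, 0, …
g: a_k = 2, 2, 10, 18, 58, 130, 362, …
Sym-product of L_f,L_g gives L₀ (≤ ord 2).
h=h₀': d/dx-closure on L₀ ⇒ L.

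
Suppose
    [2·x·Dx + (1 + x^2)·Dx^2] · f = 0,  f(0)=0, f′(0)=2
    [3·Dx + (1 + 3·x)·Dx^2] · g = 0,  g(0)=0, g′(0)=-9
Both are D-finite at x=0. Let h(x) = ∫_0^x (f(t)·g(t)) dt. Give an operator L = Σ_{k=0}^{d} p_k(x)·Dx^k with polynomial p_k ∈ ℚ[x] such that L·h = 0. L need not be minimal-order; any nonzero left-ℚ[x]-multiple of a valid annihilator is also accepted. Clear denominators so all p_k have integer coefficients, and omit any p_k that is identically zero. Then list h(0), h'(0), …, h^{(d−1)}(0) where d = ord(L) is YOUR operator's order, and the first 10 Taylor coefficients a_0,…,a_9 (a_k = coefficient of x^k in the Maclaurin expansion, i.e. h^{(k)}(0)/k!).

f: a_k = 0, 2, 0, -2/3, 0, 2/5, 0, -2/7, 0, 2/9, …
g: a_k = 0, -9, 27/2, -27, 243/4, -729/5, 729/2, -6561/7, 19683/8, -6561, …
h₀=f·g: eliminate ⇒ L₀, order ≤ 2·2.
Integrate: L := L₀·Dx.
L = (264 + 1260·x + 1008·x^2 + 3420·x^3 + 3240·x^4 + 4212·x^5 + 324·x^7)·Dx^2 + (178 + 660·x + 3828·x^2 + 7308·x^3 + 12960·x^4 + 10044·x^5 + 11340·x^6 + 324·x^7 + 1134·x^8)·Dx^3 + (132 + 608·x + 1728·x^2 + 4568·x^3 + 6456·x^4 + 8856·x^5 + 5184·x^6 + 5544·x^7 + 324·x^8 + 648·x^9)·Dx^4 + (13 + 102·x + 341·x^2 + 744·x^3 + 1138·x^4 + 1236·x^5 + 1386·x^6 + 648·x^7 + 657·x^8 + 54·x^9 + 81·x^10)·Dx^5  (order 5).
h: a_k = 0, 0, 0, -6, 27/4, -48/5, 75/4, -198/5, 6939/80, -992/5, …
ICs: h(0) = 0, h′(0) = 0, h′′(0) = 0, h′′′(0) = -36, h′′′′(0) = 162.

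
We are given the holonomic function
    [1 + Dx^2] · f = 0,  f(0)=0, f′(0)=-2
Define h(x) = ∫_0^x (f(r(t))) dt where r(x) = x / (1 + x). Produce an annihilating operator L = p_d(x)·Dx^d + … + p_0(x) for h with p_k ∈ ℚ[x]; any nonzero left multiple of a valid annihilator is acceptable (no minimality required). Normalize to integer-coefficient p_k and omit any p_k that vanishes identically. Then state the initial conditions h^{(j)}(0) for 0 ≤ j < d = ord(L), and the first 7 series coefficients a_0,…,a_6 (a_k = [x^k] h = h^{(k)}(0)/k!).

L = Dx + (2 + 6·x + 6·x^2 + 2·x^3)·Dx^2 + (1 + 4·x + 6·x^2 + 4·x^3 + x^4)·Dx^3  (order 3).
h: a_k = 0, 0, -1, 2/3, -5/12, 1/5, -1/360, …
ICs: h(0) = 0, h′(0) = 0, h′′(0) = -2.

f: a_k = 0, -2, 0, 1/3, 0, -1/60, 0, …
Change of var in L_f (x↦r) gives L₀.
Integrate: L := L₀·Dx.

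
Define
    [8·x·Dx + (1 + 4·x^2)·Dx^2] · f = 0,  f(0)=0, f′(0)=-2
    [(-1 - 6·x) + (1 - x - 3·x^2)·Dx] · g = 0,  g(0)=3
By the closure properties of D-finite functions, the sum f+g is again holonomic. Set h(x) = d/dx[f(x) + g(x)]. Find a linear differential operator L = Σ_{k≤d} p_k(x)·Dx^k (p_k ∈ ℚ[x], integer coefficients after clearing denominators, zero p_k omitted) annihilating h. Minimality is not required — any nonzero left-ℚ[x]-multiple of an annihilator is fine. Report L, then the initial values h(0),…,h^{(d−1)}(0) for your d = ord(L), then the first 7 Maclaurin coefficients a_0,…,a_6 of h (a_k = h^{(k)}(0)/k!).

f: a_k = 0, -2, 0, 8/3, 0, -32/5, 0, …
g: a_k = 3, 3, 12, 21, 57, 120, 291, …
L₀ := lclm(L_f,L_g); ord L₀ ≤ 2+1.
h₀' ⇒ L via d/dx closure of L₀.
L = (32 - 128·x - 1488·x^2 - 2880·x^3 - 8424·x^4 - 2592·x^6) + (-25 - 160·x - 214·x^2 - 1188·x^3 - 2628·x^4 - 6264·x^5 - 432·x^6 - 2592·x^7)·Dx + (4 + 9·x + 54·x^2 - 66·x^3 - x^4 - 444·x^5 - 720·x^6 - 144·x^7 - 432·x^8)·Dx^2  (order 2).
h: a_k = 1, 24, 71, 228, 568, 1746, 4685, …
ICs: h(0) = 1, h′(0) = 24.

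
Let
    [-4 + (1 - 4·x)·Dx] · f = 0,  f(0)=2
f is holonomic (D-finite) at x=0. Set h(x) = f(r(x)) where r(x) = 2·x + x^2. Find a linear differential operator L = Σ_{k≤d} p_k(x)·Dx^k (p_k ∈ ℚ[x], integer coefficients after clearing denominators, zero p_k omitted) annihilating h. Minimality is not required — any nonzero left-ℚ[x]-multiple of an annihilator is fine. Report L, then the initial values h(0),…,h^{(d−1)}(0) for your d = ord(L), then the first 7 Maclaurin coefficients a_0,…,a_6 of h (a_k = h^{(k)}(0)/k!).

L = (8 + 8·x) + (-1 + 8·x + 4·x^2)·Dx  (order 1).
h: a_k = 2, 16, 136, 1152, 9760, 82688, 700544, …
ICs: h(0) = 2.

f: a_k = 2, 8, 32, 128, 512, 2048, 8192, …
Change of var in L_f (x↦r) gives L₀.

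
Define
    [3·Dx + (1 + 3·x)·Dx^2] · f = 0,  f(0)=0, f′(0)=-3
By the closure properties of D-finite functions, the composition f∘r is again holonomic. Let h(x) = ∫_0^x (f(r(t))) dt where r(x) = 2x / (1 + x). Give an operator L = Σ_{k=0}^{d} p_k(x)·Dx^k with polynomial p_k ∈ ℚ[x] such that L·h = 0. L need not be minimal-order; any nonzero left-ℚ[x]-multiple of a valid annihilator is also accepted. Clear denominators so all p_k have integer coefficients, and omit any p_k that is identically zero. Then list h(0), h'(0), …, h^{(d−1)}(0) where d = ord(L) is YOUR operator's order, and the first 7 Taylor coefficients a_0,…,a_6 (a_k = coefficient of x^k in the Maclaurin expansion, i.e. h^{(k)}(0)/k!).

f: a_k = 0, -3, 9/2, -9, 81/4, -243/5, 243/2, …
h₀=f(r): pull back L_f along r ⇒ L₀.
h=∫₀ˣh₀: take L = L₀·Dx.
L = (8 + 14·x)·Dx^2 + (1 + 8·x + 7·x^2)·Dx^3  (order 3).
h: a_k = 0, 0, -3, 8, -57/2, 120, -2801/5, …
ICs: h(0) = 0, h′(0) = 0, h′′(0) = -6.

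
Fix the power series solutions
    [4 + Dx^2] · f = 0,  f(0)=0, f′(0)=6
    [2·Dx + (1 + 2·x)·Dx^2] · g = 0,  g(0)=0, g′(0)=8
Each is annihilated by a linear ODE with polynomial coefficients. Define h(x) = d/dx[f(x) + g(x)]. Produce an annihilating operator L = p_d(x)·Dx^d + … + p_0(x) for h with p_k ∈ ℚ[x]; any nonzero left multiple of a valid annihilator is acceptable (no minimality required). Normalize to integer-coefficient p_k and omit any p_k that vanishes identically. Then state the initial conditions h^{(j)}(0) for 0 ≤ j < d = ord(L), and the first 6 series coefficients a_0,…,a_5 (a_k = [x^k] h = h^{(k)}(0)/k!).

f: a_k = 0, 6, 0, -4, 0, 4/5, …
g: a_k = 0, 8, -8, 32/3, -16, 128/5, …
Sum ⇒ L₀ = lclm(L_f,L_g) in ℚ(x)⟨Dx⟩.
Derive L from L₀ (diff closure).
L = (56 + 32·x + 32·x^2) + (12 + 40·x + 48·x^2 + 32·x^3)·Dx + (14 + 8·x + 8·x^2)·Dx^2 + (3 + 10·x + 12·x^2 + 8·x^3)·Dx^3  (order 3).
h: a_k = 14, -16, 20, -64, 132, -256, …
ICs: h(0) = 14, h′(0) = -16, h′′(0) = 40.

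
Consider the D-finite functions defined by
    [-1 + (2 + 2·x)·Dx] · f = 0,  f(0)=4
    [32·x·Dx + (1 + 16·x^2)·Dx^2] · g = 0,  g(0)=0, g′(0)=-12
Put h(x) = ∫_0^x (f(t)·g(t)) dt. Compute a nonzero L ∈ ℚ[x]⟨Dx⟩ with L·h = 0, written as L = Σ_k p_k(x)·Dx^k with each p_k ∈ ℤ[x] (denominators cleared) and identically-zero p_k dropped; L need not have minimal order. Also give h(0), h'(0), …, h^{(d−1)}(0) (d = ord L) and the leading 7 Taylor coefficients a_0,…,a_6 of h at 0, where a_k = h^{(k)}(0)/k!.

L = (3 - 64·x - 16·x^2)·Dx + (-4 + 124·x + 192·x^2 + 64·x^3)·Dx^2 + (4 + 8·x + 68·x^2 + 128·x^3 + 64·x^4)·Dx^3  (order 3).
h: a_k = 0, 0, -24, -8, 131/2, 25, -99509/240, …
ICs: h(0) = 0, h′(0) = 0, h′′(0) = -48.

f: a_k = 4, 2, -1/2, 1/4, -5/32, 7/64, -21/256, …
g: a_k = 0, -12, 0, 64, 0, -3072/5, 0, …
Product ⇒ symmetric product L₀, ord ≤ 2.
∫: right-multiply L₀ by Dx.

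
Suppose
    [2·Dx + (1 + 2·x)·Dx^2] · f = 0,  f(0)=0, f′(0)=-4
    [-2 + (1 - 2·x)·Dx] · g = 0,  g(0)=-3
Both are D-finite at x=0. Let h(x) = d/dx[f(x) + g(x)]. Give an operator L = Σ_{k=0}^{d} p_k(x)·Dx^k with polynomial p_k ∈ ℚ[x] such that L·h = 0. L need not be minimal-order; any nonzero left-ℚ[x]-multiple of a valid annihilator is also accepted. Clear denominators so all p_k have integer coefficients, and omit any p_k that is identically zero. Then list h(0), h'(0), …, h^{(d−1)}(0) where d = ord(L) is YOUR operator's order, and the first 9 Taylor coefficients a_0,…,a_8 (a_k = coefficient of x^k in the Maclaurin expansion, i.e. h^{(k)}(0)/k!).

L = (-40 - 16·x) + (-8 - 64·x - 32·x^2)·Dx + (3 + 2·x - 12·x^2 - 8·x^3)·Dx^2  (order 2).
h: a_k = -10, -16, -88, -160, -544, -1024, -2944, -5632, -14848, …
ICs: h(0) = -10, h′(0) = -16.

f: a_k = 0, -4, 4, -16/3, 8, -64/5, 64/3, -256/7, 64, …
g: a_k = -3, -6, -12, -24, -48, -96, -192, -384, -768, …
L₀ := lclm(L_f,L_g); ord L₀ ≤ 2+1.
Differentiate: ansatz ord ≤ ord L₀ ⇒ L.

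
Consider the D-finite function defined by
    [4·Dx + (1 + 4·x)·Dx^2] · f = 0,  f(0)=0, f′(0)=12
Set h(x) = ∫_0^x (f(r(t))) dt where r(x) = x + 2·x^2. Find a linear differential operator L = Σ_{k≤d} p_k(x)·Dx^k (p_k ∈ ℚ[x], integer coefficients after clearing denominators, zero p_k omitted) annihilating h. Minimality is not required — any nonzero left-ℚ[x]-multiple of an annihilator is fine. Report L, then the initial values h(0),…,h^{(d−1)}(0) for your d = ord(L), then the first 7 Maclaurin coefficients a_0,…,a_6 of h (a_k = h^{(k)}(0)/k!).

L = (16·x + 32·x^2)·Dx^2 + (1 + 8·x + 24·x^2 + 32·x^3)·Dx^3  (order 3).
h: a_k = 0, 0, 6, 0, -8, 96/5, -128/5, …
ICs: h(0) = 0, h′(0) = 0, h′′(0) = 12.

f: a_k = 0, 12, -24, 64, -192, 3072/5, -2048, …
f∘r: x↦r, Dx↦Dx/r' in L_f ⇒ L₀.
∫: right-multiply L₀ by Dx.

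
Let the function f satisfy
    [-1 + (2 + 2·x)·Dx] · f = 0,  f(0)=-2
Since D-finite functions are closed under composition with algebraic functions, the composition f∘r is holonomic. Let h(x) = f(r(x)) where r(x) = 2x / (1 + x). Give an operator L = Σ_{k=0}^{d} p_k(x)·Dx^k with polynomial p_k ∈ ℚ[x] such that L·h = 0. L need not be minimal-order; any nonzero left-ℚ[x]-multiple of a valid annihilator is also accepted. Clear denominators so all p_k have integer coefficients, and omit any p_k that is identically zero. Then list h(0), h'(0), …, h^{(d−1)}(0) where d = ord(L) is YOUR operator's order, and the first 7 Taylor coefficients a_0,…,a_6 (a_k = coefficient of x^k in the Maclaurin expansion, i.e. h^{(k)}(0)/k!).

L = -1 + (1 + 4·x + 3·x^2)·Dx  (order 1).
h: a_k = -2, -2, 3, -5, 37/4, -75/4, 327/8, …
ICs: h(0) = -2.

f: a_k = -2, -1, 1/4, -1/8, 5/64, -7/128, 21/512, …
L₀ from L_f via x↦r, Dx↦r'^{-1}Dx.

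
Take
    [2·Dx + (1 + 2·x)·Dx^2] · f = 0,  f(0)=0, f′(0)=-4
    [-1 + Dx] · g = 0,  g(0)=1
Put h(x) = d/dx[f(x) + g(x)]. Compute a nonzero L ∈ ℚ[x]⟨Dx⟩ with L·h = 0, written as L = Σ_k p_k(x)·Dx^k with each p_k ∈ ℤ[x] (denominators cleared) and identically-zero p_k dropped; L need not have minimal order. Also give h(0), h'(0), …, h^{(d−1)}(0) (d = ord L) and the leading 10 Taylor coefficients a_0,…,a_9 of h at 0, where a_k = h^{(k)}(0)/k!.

f: a_k = 0, -4, 4, -16/3, 8, -64/5, 64/3, -256/7, 64, -1024/9, …
g: a_k = 1, 1, 1/2, 1/6, 1/24, 1/120, 1/720, 1/5040, 1/40320, 1/362880, …
L₀ := lclm(L_f,L_g); ord L₀ ≤ 2+1.
Derive L from L₀ (diff closure).
L = (-10 - 4·x) + (7 - 4·x - 4·x^2)·Dx + (3 + 8·x + 4·x^2)·Dx^2  (order 2).
h: a_k = -3, 9, -31/2, 193/6, -1535/24, 15361/120, -184319/720, 2580481/5040, -41287679/40320, 743178241/362880, …
ICs: h(0) = -3, h′(0) = 9.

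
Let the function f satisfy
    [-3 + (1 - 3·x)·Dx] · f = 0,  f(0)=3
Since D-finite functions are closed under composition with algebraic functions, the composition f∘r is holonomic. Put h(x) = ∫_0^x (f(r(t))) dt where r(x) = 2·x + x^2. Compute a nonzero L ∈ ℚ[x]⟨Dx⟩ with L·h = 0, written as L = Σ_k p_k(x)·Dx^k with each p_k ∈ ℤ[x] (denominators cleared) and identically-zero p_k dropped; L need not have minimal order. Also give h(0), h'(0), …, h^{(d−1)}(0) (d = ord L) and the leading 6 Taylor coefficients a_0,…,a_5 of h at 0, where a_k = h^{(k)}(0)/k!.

L = (6 + 6·x)·Dx + (-1 + 6·x + 3·x^2)·Dx^2  (order 2).
h: a_k = 0, 3, 9, 39, 189, 4887/5, …
ICs: h(0) = 0, h′(0) = 3.

f: a_k = 3, 9, 27, 81, 243, 729, …
Change of var in L_f (x↦r) gives L₀.
h=∫₀ˣh₀: take L = L₀·Dx.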